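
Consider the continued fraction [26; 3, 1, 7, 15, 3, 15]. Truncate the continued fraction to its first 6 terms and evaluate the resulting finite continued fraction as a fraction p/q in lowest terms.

Start with 3.
15 + 1/(3/1) = 15 + 1/3 = 46/3
7 + 1/(46/3) = 7 + 3/46 = 325/46
1 + 1/(325/46) = 1 + 46/325 = 371/325
3 + 1/(371/325) = 3 + 325/371 = 1438/371
26 + 1/(1438/371) = 26 + 371/1438 = 37759/1438

37759/1438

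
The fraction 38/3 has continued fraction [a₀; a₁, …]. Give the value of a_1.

1

Apply division with remainder until the remainder is 0:
38 ÷ 3 → quotient 12, remainder 2
3 ÷ 2 → quotient 1, remainder 1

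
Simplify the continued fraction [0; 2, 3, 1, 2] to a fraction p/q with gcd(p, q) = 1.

Starting at the tail and folding back:
Start with 2.
1 + 1/(2/1) = 1 + 1/2 = 3/2
3 + 1/(3/2) = 3 + 2/3 = 11/3
2 + 1/(11/3) = 2 + 3/11 = 25/11
0 + 1/(25/11) = 0 + 11/25 = 11/25

11/25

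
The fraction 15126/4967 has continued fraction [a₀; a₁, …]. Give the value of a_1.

22

15126 ÷ 4967 → quotient 3, remainder 225
4967 ÷ 225 → quotient 22, remainder 17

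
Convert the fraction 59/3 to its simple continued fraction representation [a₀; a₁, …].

Repeatedly divide and take the remainder:
⌊59/3⌋ = 19, remainder 2
⌊3/2⌋ = 1, remainder 1
⌊2/1⌋ = 2, remainder 0

[19; 1, 2]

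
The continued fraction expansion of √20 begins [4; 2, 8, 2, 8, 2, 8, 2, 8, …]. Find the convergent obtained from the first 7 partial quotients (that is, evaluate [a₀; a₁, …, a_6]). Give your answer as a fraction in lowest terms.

24476/5473

a_0 = 4: 4/1
a_1 = 2: 9/2
a_2 = 8: 76/17
a_3 = 2: 161/36
a_4 = 8: 1364/305
a_5 = 2: 2889/646
a_6 = 8: 24476/5473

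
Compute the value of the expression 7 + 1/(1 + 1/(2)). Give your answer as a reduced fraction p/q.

23/3

Build up convergents one term at a time:
a_0 = 7: 7/1
a_1 = 1: 8/1
a_2 = 2: 23/3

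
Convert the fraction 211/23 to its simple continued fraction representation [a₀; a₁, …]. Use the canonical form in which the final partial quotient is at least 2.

[9; 5, 1, 3]

Run the Euclidean algorithm, recording each quotient:
211 = 9·23 + 4, so a_0 = 9
23 = 5·4 + 3, so a_1 = 5
4 = 1·3 + 1, so a_2 = 1
3 = 3·1 + 0, so a_3 = 3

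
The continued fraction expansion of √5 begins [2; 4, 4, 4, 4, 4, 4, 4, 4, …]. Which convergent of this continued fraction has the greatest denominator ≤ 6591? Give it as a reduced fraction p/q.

a_0 = 2: 2/1  (≤ bound)
a_1 = 4: 9/4  (≤ bound)
a_2 = 4: 38/17  (≤ bound)
a_3 = 4: 161/72  (≤ bound)
a_4 = 4: 682/305  (≤ bound)
a_5 = 4: 2889/1292  (≤ bound)
a_6 = 4: 12238/5473  (≤ bound)
a_7 = 4: 51841/23184  (> 6591, stop)

12238/5473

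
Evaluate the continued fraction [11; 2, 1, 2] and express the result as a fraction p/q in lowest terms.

91/8

Build up convergents one term at a time:
a_0 = 11: 11/1
a_1 = 2: 23/2
a_2 = 1: 34/3
a_3 = 2: 91/8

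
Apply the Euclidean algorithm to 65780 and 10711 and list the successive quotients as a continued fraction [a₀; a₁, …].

[6; 7, 13, 2, 1, 1, 22]

65780 ÷ 10711 → quotient 6, remainder 1514
10711 ÷ 1514 → quotient 7, remainder 113
1514 ÷ 113 → quotient 13, remainder 45
113 ÷ 45 → quotient 2, remainder 23
45 ÷ 23 → quotient 1, remainder 22
23 ÷ 22 → quotient 1, remainder 1
22 ÷ 1 → quotient 22, remainder 0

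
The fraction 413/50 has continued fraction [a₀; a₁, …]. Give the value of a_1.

3

413 ÷ 50 → quotient 8, remainder 13
50 ÷ 13 → quotient 3, remainder 11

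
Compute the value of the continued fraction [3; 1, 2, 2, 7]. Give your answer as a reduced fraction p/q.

193/52

Build up convergents one term at a time:
a_0 = 3: 3/1
a_1 = 1: 4/1
a_2 = 2: 11/3
a_3 = 2: 26/7
a_4 = 7: 193/52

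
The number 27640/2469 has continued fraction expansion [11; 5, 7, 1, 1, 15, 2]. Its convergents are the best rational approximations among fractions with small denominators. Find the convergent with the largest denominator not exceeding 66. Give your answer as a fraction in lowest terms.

List convergents until the denominator exceeds the bound:
a_0 = 11: 11/1  (≤ bound)
a_1 = 5: 56/5  (≤ bound)
a_2 = 7: 403/36  (≤ bound)
a_3 = 1: 459/41  (≤ bound)
a_4 = 1: 862/77  (> 66, stop)

459/41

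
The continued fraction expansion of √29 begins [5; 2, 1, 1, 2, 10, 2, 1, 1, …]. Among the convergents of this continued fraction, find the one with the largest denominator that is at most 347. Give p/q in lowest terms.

1524/283

a_0 = 5: 5/1  (≤ bound)
a_1 = 2: 11/2  (≤ bound)
a_2 = 1: 16/3  (≤ bound)
a_3 = 1: 27/5  (≤ bound)
a_4 = 2: 70/13  (≤ bound)
a_5 = 10: 727/135  (≤ bound)
a_6 = 2: 1524/283  (≤ bound)
a_7 = 1: 2251/418  (> 347, stop)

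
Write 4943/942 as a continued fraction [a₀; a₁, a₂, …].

[5; 4, 23, 3, 3]

4943 = 5·942 + 233, so a_0 = 5
942 = 4·233 + 10, so a_1 = 4
233 = 23·10 + 3, so a_2 = 23
10 = 3·3 + 1, so a_3 = 3
3 = 3·1 + 0, so a_4 = 3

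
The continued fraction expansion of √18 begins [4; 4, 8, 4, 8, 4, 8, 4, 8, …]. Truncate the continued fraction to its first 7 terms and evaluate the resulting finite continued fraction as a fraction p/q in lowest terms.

161564/38081

Starting at the tail and folding back:
Start with 8.
4 + 1/(8/1) = 4 + 1/8 = 33/8
8 + 1/(33/8) = 8 + 8/33 = 272/33
4 + 1/(272/33) = 4 + 33/272 = 1121/272
8 + 1/(1121/272) = 8 + 272/1121 = 9240/1121
4 + 1/(9240/1121) = 4 + 1121/9240 = 38081/9240
4 + 1/(38081/9240) = 4 + 9240/38081 = 161564/38081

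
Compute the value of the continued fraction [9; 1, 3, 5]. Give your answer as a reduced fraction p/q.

Start with 5.
3 + 1/(5/1) = 3 + 1/5 = 16/5
1 + 1/(16/5) = 1 + 5/16 = 21/16
9 + 1/(21/16) = 9 + 16/21 = 205/21

205/21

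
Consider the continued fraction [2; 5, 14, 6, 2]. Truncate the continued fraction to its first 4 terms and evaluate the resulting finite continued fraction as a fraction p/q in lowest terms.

Compute successive convergents:
a_0 = 2: 2/1
a_1 = 5: 11/5
a_2 = 14: 156/71
a_3 = 6: 947/431

947/431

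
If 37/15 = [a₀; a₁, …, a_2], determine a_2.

7

Run the Euclidean algorithm, recording each quotient:
37 = 2·15 + 7, so a_0 = 2
15 = 2·7 + 1, so a_1 = 2
7 = 7·1 + 0, so a_2 = 7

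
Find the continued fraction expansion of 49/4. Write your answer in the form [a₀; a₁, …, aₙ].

[12; 4]

Repeatedly divide and take the remainder:
49 ÷ 4 → quotient 12, remainder 1
4 ÷ 1 → quotient 4, remainder 0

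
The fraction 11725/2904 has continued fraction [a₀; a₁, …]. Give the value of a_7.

11725 ÷ 2904 → quotient 4, remainder 109
2904 ÷ 109 → quotient 26, remainder 70
109 ÷ 70 → quotient 1, remainder 39
70 ÷ 39 → quotient 1, remainder 31
39 ÷ 31 → quotient 1, remainder 8
31 ÷ 8 → quotient 3, remainder 7
8 ÷ 7 → quotient 1, remainder 1
7 ÷ 1 → quotient 7, remainder 0

7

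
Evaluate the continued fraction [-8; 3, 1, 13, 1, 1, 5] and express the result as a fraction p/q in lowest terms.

-4872/629

Start with 5.
1 + 1/(5/1) = 1 + 1/5 = 6/5
1 + 1/(6/5) = 1 + 5/6 = 11/6
13 + 1/(11/6) = 13 + 6/11 = 149/11
1 + 1/(149/11) = 1 + 11/149 = 160/149
3 + 1/(160/149) = 3 + 149/160 = 629/160
-8 + 1/(629/160) = -8 + 160/629 = -4872/629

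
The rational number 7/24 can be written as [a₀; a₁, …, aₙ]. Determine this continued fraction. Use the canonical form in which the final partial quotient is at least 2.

[0; 3, 2, 3]

Apply division with remainder until the remainder is 0:
7 = 0·24 + 7, so a_0 = 0
24 = 3·7 + 3, so a_1 = 3
7 = 2·3 + 1, so a_2 = 2
3 = 3·1 + 0, so a_3 = 3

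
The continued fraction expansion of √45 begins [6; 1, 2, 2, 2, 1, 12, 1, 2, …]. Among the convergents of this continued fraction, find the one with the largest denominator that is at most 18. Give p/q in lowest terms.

List convergents until the denominator exceeds the bound:
a_0 = 6: 6/1  (≤ bound)
a_1 = 1: 7/1  (≤ bound)
a_2 = 2: 20/3  (≤ bound)
a_3 = 2: 47/7  (≤ bound)
a_4 = 2: 114/17  (≤ bound)
a_5 = 1: 161/24  (> 18, stop)

114/17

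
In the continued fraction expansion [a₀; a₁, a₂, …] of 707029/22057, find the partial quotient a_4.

707029 ÷ 22057 → quotient 32, remainder 1205
22057 ÷ 1205 → quotient 18, remainder 367
1205 ÷ 367 → quotient 3, remainder 104
367 ÷ 104 → quotient 3, remainder 55
104 ÷ 55 → quotient 1, remainder 49

1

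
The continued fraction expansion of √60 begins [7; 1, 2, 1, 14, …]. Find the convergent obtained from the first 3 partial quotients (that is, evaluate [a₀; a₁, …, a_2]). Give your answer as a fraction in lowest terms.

23/3

Start with 2.
1 + 1/(2/1) = 1 + 1/2 = 3/2
7 + 1/(3/2) = 7 + 2/3 = 23/3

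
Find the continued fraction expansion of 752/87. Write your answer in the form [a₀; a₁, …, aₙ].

752 = 8·87 + 56, so a_0 = 8
87 = 1·56 + 31, so a_1 = 1
56 = 1·31 + 25, so a_2 = 1
31 = 1·25 + 6, so a_3 = 1
25 = 4·6 + 1, so a_4 = 4
6 = 6·1 + 0, so a_5 = 6

[8; 1, 1, 1, 4, 6]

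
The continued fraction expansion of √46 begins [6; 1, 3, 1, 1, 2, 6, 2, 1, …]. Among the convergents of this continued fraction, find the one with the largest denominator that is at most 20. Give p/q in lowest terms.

61/9

List convergents until the denominator exceeds the bound:
a_0 = 6: 6/1  (≤ bound)
a_1 = 1: 7/1  (≤ bound)
a_2 = 3: 27/4  (≤ bound)
a_3 = 1: 34/5  (≤ bound)
a_4 = 1: 61/9  (≤ bound)
a_5 = 2: 156/23  (> 20, stop)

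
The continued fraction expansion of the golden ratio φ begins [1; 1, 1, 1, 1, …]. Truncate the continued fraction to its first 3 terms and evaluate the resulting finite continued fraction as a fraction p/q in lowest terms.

Build up convergents one term at a time:
a_0 = 1: 1/1
a_1 = 1: 2/1
a_2 = 1: 3/2

3/2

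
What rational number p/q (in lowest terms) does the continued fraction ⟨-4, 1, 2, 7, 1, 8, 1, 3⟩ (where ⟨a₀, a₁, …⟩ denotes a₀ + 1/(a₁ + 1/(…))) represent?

-3197/963

Start with 3.
1 + 1/(3/1) = 1 + 1/3 = 4/3
8 + 1/(4/3) = 8 + 3/4 = 35/4
1 + 1/(35/4) = 1 + 4/35 = 39/35
7 + 1/(39/35) = 7 + 35/39 = 308/39
2 + 1/(308/39) = 2 + 39/308 = 655/308
1 + 1/(655/308) = 1 + 308/655 = 963/655
-4 + 1/(963/655) = -4 + 655/963 = -3197/963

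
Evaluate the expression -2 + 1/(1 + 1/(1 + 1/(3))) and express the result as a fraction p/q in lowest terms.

Compute successive convergents:
a_0 = -2: -2/1
a_1 = 1: -1/1
a_2 = 1: -3/2
a_3 = 3: -10/7

-10/7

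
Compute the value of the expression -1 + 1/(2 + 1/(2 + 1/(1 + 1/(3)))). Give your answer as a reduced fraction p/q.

a_0 = -1: -1/1
a_1 = 2: -1/2
a_2 = 2: -3/5
a_3 = 1: -4/7
a_4 = 3: -15/26

-15/26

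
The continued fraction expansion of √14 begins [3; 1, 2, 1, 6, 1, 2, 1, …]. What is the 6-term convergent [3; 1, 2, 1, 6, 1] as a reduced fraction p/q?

Start with 1.
6 + 1/(1/1) = 6 + 1/1 = 7/1
1 + 1/(7/1) = 1 + 1/7 = 8/7
2 + 1/(8/7) = 2 + 7/8 = 23/8
1 + 1/(23/8) = 1 + 8/23 = 31/23
3 + 1/(31/23) = 3 + 23/31 = 116/31

116/31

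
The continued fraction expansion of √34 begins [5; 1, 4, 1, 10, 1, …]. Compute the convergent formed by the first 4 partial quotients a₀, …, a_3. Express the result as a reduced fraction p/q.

Start with 1.
4 + 1/(1/1) = 4 + 1/1 = 5/1
1 + 1/(5/1) = 1 + 1/5 = 6/5
5 + 1/(6/5) = 5 + 5/6 = 35/6

35/6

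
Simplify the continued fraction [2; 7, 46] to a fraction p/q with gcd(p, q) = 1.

Use the convergent recurrence hₖ = aₖ·hₖ₋₁ + hₖ₋₂ (and likewise for the denominators kₖ):
a_0 = 2: 2/1
a_1 = 7: 15/7
a_2 = 46: 692/323

692/323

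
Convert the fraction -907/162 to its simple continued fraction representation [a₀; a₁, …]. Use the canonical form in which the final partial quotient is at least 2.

[-6; 2, 2, 32]

⌊-907/162⌋ = -6, remainder 65
⌊162/65⌋ = 2, remainder 32
⌊65/32⌋ = 2, remainder 1
⌊32/1⌋ = 32, remainder 0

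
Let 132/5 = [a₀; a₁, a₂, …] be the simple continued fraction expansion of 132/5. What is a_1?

2

132 ÷ 5 → quotient 26, remainder 2
5 ÷ 2 → quotient 2, remainder 1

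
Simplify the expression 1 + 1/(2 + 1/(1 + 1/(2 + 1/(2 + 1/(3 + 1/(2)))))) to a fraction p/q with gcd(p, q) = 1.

204/149

a_0 = 1: 1/1
a_1 = 2: 3/2
a_2 = 1: 4/3
a_3 = 2: 11/8
a_4 = 2: 26/19
a_5 = 3: 89/65
a_6 = 2: 204/149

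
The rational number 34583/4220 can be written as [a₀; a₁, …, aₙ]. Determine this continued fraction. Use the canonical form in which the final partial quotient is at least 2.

⌊34583/4220⌋ = 8, remainder 823
⌊4220/823⌋ = 5, remainder 105
⌊823/105⌋ = 7, remainder 88
⌊105/88⌋ = 1, remainder 17
⌊88/17⌋ = 5, remainder 3
⌊17/3⌋ = 5, remainder 2
⌊3/2⌋ = 1, remainder 1
⌊2/1⌋ = 2, remainder 0

[8; 5, 7, 1, 5, 5, 1, 2]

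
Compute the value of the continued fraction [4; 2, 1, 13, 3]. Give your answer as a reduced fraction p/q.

Start with 3.
13 + 1/(3/1) = 13 + 1/3 = 40/3
1 + 1/(40/3) = 1 + 3/40 = 43/40
2 + 1/(43/40) = 2 + 40/43 = 126/43
4 + 1/(126/43) = 4 + 43/126 = 547/126

547/126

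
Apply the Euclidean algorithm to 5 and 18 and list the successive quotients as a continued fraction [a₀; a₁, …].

5 = 0·18 + 5, so a_0 = 0
18 = 3·5 + 3, so a_1 = 3
5 = 1·3 + 2, so a_2 = 1
3 = 1·2 + 1, so a_3 = 1
2 = 2·1 + 0, so a_4 = 2

[0; 3, 1, 1, 2]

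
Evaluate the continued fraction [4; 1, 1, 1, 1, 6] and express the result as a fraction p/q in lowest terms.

a_0 = 4: 4/1
a_1 = 1: 5/1
a_2 = 1: 9/2
a_3 = 1: 14/3
a_4 = 1: 23/5
a_5 = 6: 152/33

152/33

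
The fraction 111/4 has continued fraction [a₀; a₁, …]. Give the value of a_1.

111 ÷ 4 → quotient 27, remainder 3
4 ÷ 3 → quotient 1, remainder 1

1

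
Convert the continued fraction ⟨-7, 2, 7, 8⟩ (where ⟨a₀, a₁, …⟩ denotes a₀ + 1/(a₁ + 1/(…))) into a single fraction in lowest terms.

-797/122

Use the convergent recurrence hₖ = aₖ·hₖ₋₁ + hₖ₋₂ (and likewise for the denominators kₖ):
a_0 = -7: -7/1
a_1 = 2: -13/2
a_2 = 7: -98/15
a_3 = 8: -797/122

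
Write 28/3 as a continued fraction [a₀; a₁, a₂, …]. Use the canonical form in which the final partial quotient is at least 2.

28 ÷ 3 → quotient 9, remainder 1
3 ÷ 1 → quotient 3, remainder 0

[9; 3]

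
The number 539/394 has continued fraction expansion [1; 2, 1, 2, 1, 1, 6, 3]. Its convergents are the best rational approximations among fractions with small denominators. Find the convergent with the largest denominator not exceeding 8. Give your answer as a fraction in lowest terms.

a_0 = 1: 1/1  (≤ bound)
a_1 = 2: 3/2  (≤ bound)
a_2 = 1: 4/3  (≤ bound)
a_3 = 2: 11/8  (≤ bound)
a_4 = 1: 15/11  (> 8, stop)

11/8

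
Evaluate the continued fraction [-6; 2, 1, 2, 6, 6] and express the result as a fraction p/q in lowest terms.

Start with 6.
6 + 1/(6/1) = 6 + 1/6 = 37/6
2 + 1/(37/6) = 2 + 6/37 = 80/37
1 + 1/(80/37) = 1 + 37/80 = 117/80
2 + 1/(117/80) = 2 + 80/117 = 314/117
-6 + 1/(314/117) = -6 + 117/314 = -1767/314

-1767/314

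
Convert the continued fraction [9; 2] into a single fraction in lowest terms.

19/2

Start with 2.
9 + 1/(2/1) = 9 + 1/2 = 19/2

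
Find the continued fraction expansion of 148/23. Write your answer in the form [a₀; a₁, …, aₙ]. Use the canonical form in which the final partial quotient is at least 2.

148 ÷ 23 → quotient 6, remainder 10
23 ÷ 10 → quotient 2, remainder 3
10 ÷ 3 → quotient 3, remainder 1
3 ÷ 1 → quotient 3, remainder 0

[6; 2, 3, 3]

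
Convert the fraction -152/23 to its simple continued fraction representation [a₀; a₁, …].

Repeatedly divide and take the remainder:
⌊-152/23⌋ = -7, remainder 9
⌊23/9⌋ = 2, remainder 5
⌊9/5⌋ = 1, remainder 4
⌊5/4⌋ = 1, remainder 1
⌊4/1⌋ = 4, remainder 0

[-7; 2, 1, 1, 4]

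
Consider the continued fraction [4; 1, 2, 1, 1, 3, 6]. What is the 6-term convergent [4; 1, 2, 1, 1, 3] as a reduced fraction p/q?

Start with 3.
1 + 1/(3/1) = 1 + 1/3 = 4/3
1 + 1/(4/3) = 1 + 3/4 = 7/4
2 + 1/(7/4) = 2 + 4/7 = 18/7
1 + 1/(18/7) = 1 + 7/18 = 25/18
4 + 1/(25/18) = 4 + 18/25 = 118/25

118/25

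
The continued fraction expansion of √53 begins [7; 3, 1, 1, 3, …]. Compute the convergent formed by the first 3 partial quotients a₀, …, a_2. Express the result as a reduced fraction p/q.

29/4

Build up convergents one term at a time:
a_0 = 7: 7/1
a_1 = 3: 22/3
a_2 = 1: 29/4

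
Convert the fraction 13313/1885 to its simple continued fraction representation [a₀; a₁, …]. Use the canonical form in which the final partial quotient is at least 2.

[7; 15, 1, 38, 3]

13313 = 7·1885 + 118, so a_0 = 7
1885 = 15·118 + 115, so a_1 = 15
118 = 1·115 + 3, so a_2 = 1
115 = 38·3 + 1, so a_3 = 38
3 = 3·1 + 0, so a_4 = 3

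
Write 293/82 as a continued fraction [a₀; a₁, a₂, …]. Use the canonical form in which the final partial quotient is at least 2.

[3; 1, 1, 2, 1, 11]

Run the Euclidean algorithm, recording each quotient:
293 ÷ 82 → quotient 3, remainder 47
82 ÷ 47 → quotient 1, remainder 35
47 ÷ 35 → quotient 1, remainder 12
35 ÷ 12 → quotient 2, remainder 11
12 ÷ 11 → quotient 1, remainder 1
11 ÷ 1 → quotient 11, remainder 0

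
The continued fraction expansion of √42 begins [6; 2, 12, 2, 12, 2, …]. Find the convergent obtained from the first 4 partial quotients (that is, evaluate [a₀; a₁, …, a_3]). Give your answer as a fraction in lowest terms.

337/52

Compute successive convergents:
a_0 = 6: 6/1
a_1 = 2: 13/2
a_2 = 12: 162/25
a_3 = 2: 337/52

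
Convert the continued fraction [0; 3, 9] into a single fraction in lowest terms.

9/28

Collapse the nested fraction from the inside out:
Start with 9.
3 + 1/(9/1) = 3 + 1/9 = 28/9
0 + 1/(28/9) = 0 + 9/28 = 9/28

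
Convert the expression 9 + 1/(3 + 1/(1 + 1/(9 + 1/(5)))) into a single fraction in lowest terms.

Starting at the tail and folding back:
Start with 5.
9 + 1/(5/1) = 9 + 1/5 = 46/5
1 + 1/(46/5) = 1 + 5/46 = 51/46
3 + 1/(51/46) = 3 + 46/51 = 199/51
9 + 1/(199/51) = 9 + 51/199 = 1842/199

1842/199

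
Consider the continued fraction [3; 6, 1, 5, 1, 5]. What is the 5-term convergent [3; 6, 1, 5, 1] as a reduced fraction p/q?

a_0 = 3: 3/1
a_1 = 6: 19/6
a_2 = 1: 22/7
a_3 = 5: 129/41
a_4 = 1: 151/48

151/48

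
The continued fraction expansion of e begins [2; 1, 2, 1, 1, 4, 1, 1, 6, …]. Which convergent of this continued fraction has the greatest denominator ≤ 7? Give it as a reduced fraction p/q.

19/7

a_0 = 2: 2/1  (≤ bound)
a_1 = 1: 3/1  (≤ bound)
a_2 = 2: 8/3  (≤ bound)
a_3 = 1: 11/4  (≤ bound)
a_4 = 1: 19/7  (≤ bound)
a_5 = 4: 87/32  (> 7, stop)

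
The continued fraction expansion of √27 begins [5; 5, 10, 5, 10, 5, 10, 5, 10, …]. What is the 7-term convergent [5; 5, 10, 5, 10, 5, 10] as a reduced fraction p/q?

716035/137801

Start with 10.
5 + 1/(10/1) = 5 + 1/10 = 51/10
10 + 1/(51/10) = 10 + 10/51 = 520/51
5 + 1/(520/51) = 5 + 51/520 = 2651/520
10 + 1/(2651/520) = 10 + 520/2651 = 27030/2651
5 + 1/(27030/2651) = 5 + 2651/27030 = 137801/27030
5 + 1/(137801/27030) = 5 + 27030/137801 = 716035/137801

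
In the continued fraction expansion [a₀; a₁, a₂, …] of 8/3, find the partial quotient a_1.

1

Run the Euclidean algorithm, recording each quotient:
⌊8/3⌋ = 2, remainder 2
⌊3/2⌋ = 1, remainder 1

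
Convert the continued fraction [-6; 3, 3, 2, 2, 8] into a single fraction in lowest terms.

-2683/471

a_0 = -6: -6/1
a_1 = 3: -17/3
a_2 = 3: -57/10
a_3 = 2: -131/23
a_4 = 2: -319/56
a_5 = 8: -2683/471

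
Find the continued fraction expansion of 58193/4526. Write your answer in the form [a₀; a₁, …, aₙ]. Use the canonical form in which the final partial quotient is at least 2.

[12; 1, 6, 58, 1, 1, 1, 3]

58193 = 12·4526 + 3881, so a_0 = 12
4526 = 1·3881 + 645, so a_1 = 1
3881 = 6·645 + 11, so a_2 = 6
645 = 58·11 + 7, so a_3 = 58
11 = 1·7 + 4, so a_4 = 1
7 = 1·4 + 3, so a_5 = 1
4 = 1·3 + 1, so a_6 = 1
3 = 3·1 + 0, so a_7 = 3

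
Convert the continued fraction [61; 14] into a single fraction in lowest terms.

855/14

Use the convergent recurrence hₖ = aₖ·hₖ₋₁ + hₖ₋₂ (and likewise for the denominators kₖ):
a_0 = 61: 61/1
a_1 = 14: 855/14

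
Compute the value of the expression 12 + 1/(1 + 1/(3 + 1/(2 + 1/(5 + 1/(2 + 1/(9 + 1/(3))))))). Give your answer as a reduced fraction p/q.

a_0 = 12: 12/1
a_1 = 1: 13/1
a_2 = 3: 51/4
a_3 = 2: 115/9
a_4 = 5: 626/49
a_5 = 2: 1367/107
a_6 = 9: 12929/1012
a_7 = 3: 40154/3143

40154/3143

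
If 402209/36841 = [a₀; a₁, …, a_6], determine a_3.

402209 = 10·36841 + 33799, so a_0 = 10
36841 = 1·33799 + 3042, so a_1 = 1
33799 = 11·3042 + 337, so a_2 = 11
3042 = 9·337 + 9, so a_3 = 9

9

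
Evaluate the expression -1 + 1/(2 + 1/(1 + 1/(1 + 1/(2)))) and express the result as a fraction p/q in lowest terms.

-8/13

Start with 2.
1 + 1/(2/1) = 1 + 1/2 = 3/2
1 + 1/(3/2) = 1 + 2/3 = 5/3
2 + 1/(5/3) = 2 + 3/5 = 13/5
-1 + 1/(13/5) = -1 + 5/13 = -8/13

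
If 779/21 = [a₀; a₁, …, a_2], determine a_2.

2

779 = 37·21 + 2, so a_0 = 37
21 = 10·2 + 1, so a_1 = 10
2 = 2·1 + 0, so a_2 = 2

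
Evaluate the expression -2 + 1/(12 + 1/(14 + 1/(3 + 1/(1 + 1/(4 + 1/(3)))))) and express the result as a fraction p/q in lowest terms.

-20132/10501

Build up convergents one term at a time:
a_0 = -2: -2/1
a_1 = 12: -23/12
a_2 = 14: -324/169
a_3 = 3: -995/519
a_4 = 1: -1319/688
a_5 = 4: -6271/3271
a_6 = 3: -20132/10501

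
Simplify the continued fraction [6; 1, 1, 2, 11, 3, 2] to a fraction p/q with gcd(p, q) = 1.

Build up convergents one term at a time:
a_0 = 6: 6/1
a_1 = 1: 7/1
a_2 = 1: 13/2
a_3 = 2: 33/5
a_4 = 11: 376/57
a_5 = 3: 1161/176
a_6 = 2: 2698/409

2698/409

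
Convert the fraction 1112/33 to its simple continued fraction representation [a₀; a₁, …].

[33; 1, 2, 3, 3]

1112 = 33·33 + 23, so a_0 = 33
33 = 1·23 + 10, so a_1 = 1
23 = 2·10 + 3, so a_2 = 2
10 = 3·3 + 1, so a_3 = 3
3 = 3·1 + 0, so a_4 = 3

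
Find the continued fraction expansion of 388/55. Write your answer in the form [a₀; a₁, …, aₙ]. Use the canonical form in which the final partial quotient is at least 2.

[7; 18, 3]

388 ÷ 55 → quotient 7, remainder 3
55 ÷ 3 → quotient 18, remainder 1
3 ÷ 1 → quotient 3, remainder 0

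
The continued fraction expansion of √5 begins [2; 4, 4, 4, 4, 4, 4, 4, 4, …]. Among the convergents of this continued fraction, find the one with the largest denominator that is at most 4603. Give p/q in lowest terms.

2889/1292

a_0 = 2: 2/1  (≤ bound)
a_1 = 4: 9/4  (≤ bound)
a_2 = 4: 38/17  (≤ bound)
a_3 = 4: 161/72  (≤ bound)
a_4 = 4: 682/305  (≤ bound)
a_5 = 4: 2889/1292  (≤ bound)
a_6 = 4: 12238/5473  (> 4603, stop)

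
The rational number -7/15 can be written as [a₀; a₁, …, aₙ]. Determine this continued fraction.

[-1; 1, 1, 7]

-7 = -1·15 + 8, so a_0 = -1
15 = 1·8 + 7, so a_1 = 1
8 = 1·7 + 1, so a_2 = 1
7 = 7·1 + 0, so a_3 = 7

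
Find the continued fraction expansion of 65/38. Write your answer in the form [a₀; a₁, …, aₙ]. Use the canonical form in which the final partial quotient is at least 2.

Repeatedly divide and take the remainder:
65 ÷ 38 → quotient 1, remainder 27
38 ÷ 27 → quotient 1, remainder 11
27 ÷ 11 → quotient 2, remainder 5
11 ÷ 5 → quotient 2, remainder 1
5 ÷ 1 → quotient 5, remainder 0

[1; 1, 2, 2, 5]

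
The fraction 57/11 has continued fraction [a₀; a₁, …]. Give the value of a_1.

Apply division with remainder until the remainder is 0:
57 = 5·11 + 2, so a_0 = 5
11 = 5·2 + 1, so a_1 = 5

5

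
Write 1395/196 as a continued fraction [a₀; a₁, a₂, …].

[7; 8, 1, 1, 11]

1395 ÷ 196 → quotient 7, remainder 23
196 ÷ 23 → quotient 8, remainder 12
23 ÷ 12 → quotient 1, remainder 11
12 ÷ 11 → quotient 1, remainder 1
11 ÷ 1 → quotient 11, remainder 0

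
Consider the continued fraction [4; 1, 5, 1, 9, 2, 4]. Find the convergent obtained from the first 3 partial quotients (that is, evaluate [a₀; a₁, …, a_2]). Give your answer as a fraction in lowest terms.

29/6

Compute successive convergents:
a_0 = 4: 4/1
a_1 = 1: 5/1
a_2 = 5: 29/6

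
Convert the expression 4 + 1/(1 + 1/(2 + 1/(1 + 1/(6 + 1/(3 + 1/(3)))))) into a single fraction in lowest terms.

1337/282

Collapse the nested fraction from the inside out:
Start with 3.
3 + 1/(3/1) = 3 + 1/3 = 10/3
6 + 1/(10/3) = 6 + 3/10 = 63/10
1 + 1/(63/10) = 1 + 10/63 = 73/63
2 + 1/(73/63) = 2 + 63/73 = 209/73
1 + 1/(209/73) = 1 + 73/209 = 282/209
4 + 1/(282/209) = 4 + 209/282 = 1337/282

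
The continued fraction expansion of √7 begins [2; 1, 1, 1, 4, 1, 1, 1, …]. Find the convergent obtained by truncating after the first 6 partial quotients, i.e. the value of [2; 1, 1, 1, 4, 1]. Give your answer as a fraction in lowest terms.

45/17

Start with 1.
4 + 1/(1/1) = 4 + 1/1 = 5/1
1 + 1/(5/1) = 1 + 1/5 = 6/5
1 + 1/(6/5) = 1 + 5/6 = 11/6
1 + 1/(11/6) = 1 + 6/11 = 17/11
2 + 1/(17/11) = 2 + 11/17 = 45/17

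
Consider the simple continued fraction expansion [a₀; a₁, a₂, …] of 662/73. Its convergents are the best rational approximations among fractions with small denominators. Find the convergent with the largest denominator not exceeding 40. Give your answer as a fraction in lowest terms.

263/29

a_0 = 9: 9/1  (≤ bound)
a_1 = 14: 127/14  (≤ bound)
a_2 = 1: 136/15  (≤ bound)
a_3 = 1: 263/29  (≤ bound)
a_4 = 2: 662/73  (> 40, stop)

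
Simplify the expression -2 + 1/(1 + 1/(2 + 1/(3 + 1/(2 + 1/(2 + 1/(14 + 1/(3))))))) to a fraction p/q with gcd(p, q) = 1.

-3229/2477

Starting at the tail and folding back:
Start with 3.
14 + 1/(3/1) = 14 + 1/3 = 43/3
2 + 1/(43/3) = 2 + 3/43 = 89/43
2 + 1/(89/43) = 2 + 43/89 = 221/89
3 + 1/(221/89) = 3 + 89/221 = 752/221
2 + 1/(752/221) = 2 + 221/752 = 1725/752
1 + 1/(1725/752) = 1 + 752/1725 = 2477/1725
-2 + 1/(2477/1725) = -2 + 1725/2477 = -3229/2477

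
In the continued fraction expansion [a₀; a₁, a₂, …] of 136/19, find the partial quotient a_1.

6

136 ÷ 19 → quotient 7, remainder 3
19 ÷ 3 → quotient 6, remainder 1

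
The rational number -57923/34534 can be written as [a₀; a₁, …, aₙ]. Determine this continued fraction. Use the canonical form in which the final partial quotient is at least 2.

[-2; 3, 10, 7, 11, 14]

-57923 = -2·34534 + 11145, so a_0 = -2
34534 = 3·11145 + 1099, so a_1 = 3
11145 = 10·1099 + 155, so a_2 = 10
1099 = 7·155 + 14, so a_3 = 7
155 = 11·14 + 1, so a_4 = 11
14 = 14·1 + 0, so a_5 = 14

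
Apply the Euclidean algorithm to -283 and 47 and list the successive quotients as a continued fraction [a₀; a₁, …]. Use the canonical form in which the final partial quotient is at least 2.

-283 ÷ 47 → quotient -7, remainder 46
47 ÷ 46 → quotient 1, remainder 1
46 ÷ 1 → quotient 46, remainder 0

[-7; 1, 46]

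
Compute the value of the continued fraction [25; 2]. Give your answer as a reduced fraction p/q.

51/2

Start with 2.
25 + 1/(2/1) = 25 + 1/2 = 51/2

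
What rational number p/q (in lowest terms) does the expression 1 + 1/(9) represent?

10/9

Starting at the tail and folding back:
Start with 9.
1 + 1/(9/1) = 1 + 1/9 = 10/9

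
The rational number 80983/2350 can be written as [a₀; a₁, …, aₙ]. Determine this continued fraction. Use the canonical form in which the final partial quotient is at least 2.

80983 ÷ 2350 → quotient 34, remainder 1083
2350 ÷ 1083 → quotient 2, remainder 184
1083 ÷ 184 → quotient 5, remainder 163
184 ÷ 163 → quotient 1, remainder 21
163 ÷ 21 → quotient 7, remainder 16
21 ÷ 16 → quotient 1, remainder 5
16 ÷ 5 → quotient 3, remainder 1
5 ÷ 1 → quotient 5, remainder 0

[34; 2, 5, 1, 7, 1, 3, 5]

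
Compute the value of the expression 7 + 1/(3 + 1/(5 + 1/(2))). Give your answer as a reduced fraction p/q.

256/35

Use the convergent recurrence hₖ = aₖ·hₖ₋₁ + hₖ₋₂ (and likewise for the denominators kₖ):
a_0 = 7: 7/1
a_1 = 3: 22/3
a_2 = 5: 117/16
a_3 = 2: 256/35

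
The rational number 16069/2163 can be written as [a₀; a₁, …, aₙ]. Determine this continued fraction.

Apply division with remainder until the remainder is 0:
⌊16069/2163⌋ = 7, remainder 928
⌊2163/928⌋ = 2, remainder 307
⌊928/307⌋ = 3, remainder 7
⌊307/7⌋ = 43, remainder 6
⌊7/6⌋ = 1, remainder 1
⌊6/1⌋ = 6, remainder 0

[7; 2, 3, 43, 1, 6]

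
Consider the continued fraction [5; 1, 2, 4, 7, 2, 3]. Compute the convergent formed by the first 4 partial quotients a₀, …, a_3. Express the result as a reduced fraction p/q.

Start with 4.
2 + 1/(4/1) = 2 + 1/4 = 9/4
1 + 1/(9/4) = 1 + 4/9 = 13/9
5 + 1/(13/9) = 5 + 9/13 = 74/13

74/13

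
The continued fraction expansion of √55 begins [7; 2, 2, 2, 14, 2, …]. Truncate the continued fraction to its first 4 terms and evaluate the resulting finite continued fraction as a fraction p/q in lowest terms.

Collapse the nested fraction from the inside out:
Start with 2.
2 + 1/(2/1) = 2 + 1/2 = 5/2
2 + 1/(5/2) = 2 + 2/5 = 12/5
7 + 1/(12/5) = 7 + 5/12 = 89/12

89/12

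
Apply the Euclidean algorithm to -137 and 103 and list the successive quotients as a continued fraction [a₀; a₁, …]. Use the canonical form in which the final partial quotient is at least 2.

[-2; 1, 2, 34]

⌊-137/103⌋ = -2, remainder 69
⌊103/69⌋ = 1, remainder 34
⌊69/34⌋ = 2, remainder 1
⌊34/1⌋ = 34, remainder 0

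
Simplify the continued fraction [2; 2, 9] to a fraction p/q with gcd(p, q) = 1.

47/19

a_0 = 2: 2/1
a_1 = 2: 5/2
a_2 = 9: 47/19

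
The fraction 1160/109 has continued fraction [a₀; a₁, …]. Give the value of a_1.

1

1160 ÷ 109 → quotient 10, remainder 70
109 ÷ 70 → quotient 1, remainder 39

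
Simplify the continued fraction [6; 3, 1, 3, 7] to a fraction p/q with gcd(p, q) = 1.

Compute successive convergents:
a_0 = 6: 6/1
a_1 = 3: 19/3
a_2 = 1: 25/4
a_3 = 3: 94/15
a_4 = 7: 683/109

683/109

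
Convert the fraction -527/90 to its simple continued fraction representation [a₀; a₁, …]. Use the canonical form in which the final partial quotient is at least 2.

[-6; 6, 1, 12]

Run the Euclidean algorithm, recording each quotient:
⌊-527/90⌋ = -6, remainder 13
⌊90/13⌋ = 6, remainder 12
⌊13/12⌋ = 1, remainder 1
⌊12/1⌋ = 12, remainder 0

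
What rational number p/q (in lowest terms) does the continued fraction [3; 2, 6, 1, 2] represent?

Start with 2.
1 + 1/(2/1) = 1 + 1/2 = 3/2
6 + 1/(3/2) = 6 + 2/3 = 20/3
2 + 1/(20/3) = 2 + 3/20 = 43/20
3 + 1/(43/20) = 3 + 20/43 = 149/43

149/43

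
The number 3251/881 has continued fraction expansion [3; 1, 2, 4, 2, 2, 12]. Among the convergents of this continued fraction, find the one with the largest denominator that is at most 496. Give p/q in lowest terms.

a_0 = 3: 3/1  (≤ bound)
a_1 = 1: 4/1  (≤ bound)
a_2 = 2: 11/3  (≤ bound)
a_3 = 4: 48/13  (≤ bound)
a_4 = 2: 107/29  (≤ bound)
a_5 = 2: 262/71  (≤ bound)
a_6 = 12: 3251/881  (> 496, stop)

262/71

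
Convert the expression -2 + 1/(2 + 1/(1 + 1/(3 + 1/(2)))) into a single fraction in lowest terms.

Start with 2.
3 + 1/(2/1) = 3 + 1/2 = 7/2
1 + 1/(7/2) = 1 + 2/7 = 9/7
2 + 1/(9/7) = 2 + 7/9 = 25/9
-2 + 1/(25/9) = -2 + 9/25 = -41/25

-41/25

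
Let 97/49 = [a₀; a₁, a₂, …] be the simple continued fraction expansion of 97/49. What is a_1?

1

Repeatedly divide and take the remainder:
⌊97/49⌋ = 1, remainder 48
⌊49/48⌋ = 1, remainder 1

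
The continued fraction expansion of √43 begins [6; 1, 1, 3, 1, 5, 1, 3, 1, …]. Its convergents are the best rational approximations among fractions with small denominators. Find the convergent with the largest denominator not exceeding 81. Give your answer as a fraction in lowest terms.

List convergents until the denominator exceeds the bound:
a_0 = 6: 6/1  (≤ bound)
a_1 = 1: 7/1  (≤ bound)
a_2 = 1: 13/2  (≤ bound)
a_3 = 3: 46/7  (≤ bound)
a_4 = 1: 59/9  (≤ bound)
a_5 = 5: 341/52  (≤ bound)
a_6 = 1: 400/61  (≤ bound)
a_7 = 3: 1541/235  (> 81, stop)

400/61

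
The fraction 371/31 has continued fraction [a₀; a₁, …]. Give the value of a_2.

371 ÷ 31 → quotient 11, remainder 30
31 ÷ 30 → quotient 1, remainder 1
30 ÷ 1 → quotient 30, remainder 0

30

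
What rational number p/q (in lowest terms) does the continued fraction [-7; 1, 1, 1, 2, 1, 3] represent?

-261/41

Start with 3.
1 + 1/(3/1) = 1 + 1/3 = 4/3
2 + 1/(4/3) = 2 + 3/4 = 11/4
1 + 1/(11/4) = 1 + 4/11 = 15/11
1 + 1/(15/11) = 1 + 11/15 = 26/15
1 + 1/(26/15) = 1 + 15/26 = 41/26
-7 + 1/(41/26) = -7 + 26/41 = -261/41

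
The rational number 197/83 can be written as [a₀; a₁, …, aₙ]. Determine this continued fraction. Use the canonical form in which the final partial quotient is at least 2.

197 = 2·83 + 31, so a_0 = 2
83 = 2·31 + 21, so a_1 = 2
31 = 1·21 + 10, so a_2 = 1
21 = 2·10 + 1, so a_3 = 2
10 = 10·1 + 0, so a_4 = 10

[2; 2, 1, 2, 10]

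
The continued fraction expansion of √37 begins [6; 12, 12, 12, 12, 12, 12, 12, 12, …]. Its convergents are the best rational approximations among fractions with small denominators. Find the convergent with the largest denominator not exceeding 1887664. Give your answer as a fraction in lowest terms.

1555849/255780

List convergents until the denominator exceeds the bound:
a_0 = 6: 6/1  (≤ bound)
a_1 = 12: 73/12  (≤ bound)
a_2 = 12: 882/145  (≤ bound)
a_3 = 12: 10657/1752  (≤ bound)
a_4 = 12: 128766/21169  (≤ bound)
a_5 = 12: 1555849/255780  (≤ bound)
a_6 = 12: 18798954/3090529  (> 1887664, stop)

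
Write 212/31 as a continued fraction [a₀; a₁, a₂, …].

212 ÷ 31 → quotient 6, remainder 26
31 ÷ 26 → quotient 1, remainder 5
26 ÷ 5 → quotient 5, remainder 1
5 ÷ 1 → quotient 5, remainder 0

[6; 1, 5, 5]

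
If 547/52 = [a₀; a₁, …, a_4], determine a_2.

547 ÷ 52 → quotient 10, remainder 27
52 ÷ 27 → quotient 1, remainder 25
27 ÷ 25 → quotient 1, remainder 2

1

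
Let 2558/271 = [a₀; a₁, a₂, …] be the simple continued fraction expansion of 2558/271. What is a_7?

2558 ÷ 271 → quotient 9, remainder 119
271 ÷ 119 → quotient 2, remainder 33
119 ÷ 33 → quotient 3, remainder 20
33 ÷ 20 → quotient 1, remainder 13
20 ÷ 13 → quotient 1, remainder 7
13 ÷ 7 → quotient 1, remainder 6
7 ÷ 6 → quotient 1, remainder 1
6 ÷ 1 → quotient 6, remainder 0

6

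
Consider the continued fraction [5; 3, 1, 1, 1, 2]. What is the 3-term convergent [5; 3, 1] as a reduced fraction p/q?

21/4

Compute successive convergents:
a_0 = 5: 5/1
a_1 = 3: 16/3
a_2 = 1: 21/4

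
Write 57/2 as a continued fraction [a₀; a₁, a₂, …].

57 = 28·2 + 1, so a_0 = 28
2 = 2·1 + 0, so a_1 = 2

[28; 2]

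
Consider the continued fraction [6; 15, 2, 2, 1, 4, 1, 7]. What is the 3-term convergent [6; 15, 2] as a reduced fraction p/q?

188/31

Build up convergents one term at a time:
a_0 = 6: 6/1
a_1 = 15: 91/15
a_2 = 2: 188/31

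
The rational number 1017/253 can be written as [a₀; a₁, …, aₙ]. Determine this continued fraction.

[4; 50, 1, 1, 2]

1017 = 4·253 + 5, so a_0 = 4
253 = 50·5 + 3, so a_1 = 50
5 = 1·3 + 2, so a_2 = 1
3 = 1·2 + 1, so a_3 = 1
2 = 2·1 + 0, so a_4 = 2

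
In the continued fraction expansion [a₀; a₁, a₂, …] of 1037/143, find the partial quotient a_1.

3

⌊1037/143⌋ = 7, remainder 36
⌊143/36⌋ = 3, remainder 35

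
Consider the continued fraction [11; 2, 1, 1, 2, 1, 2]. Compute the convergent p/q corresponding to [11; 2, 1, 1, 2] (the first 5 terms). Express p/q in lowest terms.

Start with 2.
1 + 1/(2/1) = 1 + 1/2 = 3/2
1 + 1/(3/2) = 1 + 2/3 = 5/3
2 + 1/(5/3) = 2 + 3/5 = 13/5
11 + 1/(13/5) = 11 + 5/13 = 148/13

148/13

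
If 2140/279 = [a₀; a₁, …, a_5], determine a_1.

1

⌊2140/279⌋ = 7, remainder 187
⌊279/187⌋ = 1, remainder 92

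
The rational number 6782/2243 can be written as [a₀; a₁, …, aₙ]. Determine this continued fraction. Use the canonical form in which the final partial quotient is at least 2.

6782 = 3·2243 + 53, so a_0 = 3
2243 = 42·53 + 17, so a_1 = 42
53 = 3·17 + 2, so a_2 = 3
17 = 8·2 + 1, so a_3 = 8
2 = 2·1 + 0, so a_4 = 2

[3; 42, 3, 8, 2]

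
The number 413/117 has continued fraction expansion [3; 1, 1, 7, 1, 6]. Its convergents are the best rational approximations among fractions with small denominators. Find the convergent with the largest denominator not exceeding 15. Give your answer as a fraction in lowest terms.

53/15

a_0 = 3: 3/1  (≤ bound)
a_1 = 1: 4/1  (≤ bound)
a_2 = 1: 7/2  (≤ bound)
a_3 = 7: 53/15  (≤ bound)
a_4 = 1: 60/17  (> 15, stop)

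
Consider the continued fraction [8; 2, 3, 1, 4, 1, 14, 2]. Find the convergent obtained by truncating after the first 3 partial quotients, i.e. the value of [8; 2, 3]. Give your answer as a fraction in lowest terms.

Starting at the tail and folding back:
Start with 3.
2 + 1/(3/1) = 2 + 1/3 = 7/3
8 + 1/(7/3) = 8 + 3/7 = 59/7

59/7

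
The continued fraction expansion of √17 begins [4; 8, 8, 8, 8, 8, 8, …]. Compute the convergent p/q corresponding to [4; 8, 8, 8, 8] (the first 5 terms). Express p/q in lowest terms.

a_0 = 4: 4/1
a_1 = 8: 33/8
a_2 = 8: 268/65
a_3 = 8: 2177/528
a_4 = 8: 17684/4289

17684/4289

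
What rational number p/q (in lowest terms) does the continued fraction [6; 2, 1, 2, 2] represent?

121/19

Start with 2.
2 + 1/(2/1) = 2 + 1/2 = 5/2
1 + 1/(5/2) = 1 + 2/5 = 7/5
2 + 1/(7/5) = 2 + 5/7 = 19/7
6 + 1/(19/7) = 6 + 7/19 = 121/19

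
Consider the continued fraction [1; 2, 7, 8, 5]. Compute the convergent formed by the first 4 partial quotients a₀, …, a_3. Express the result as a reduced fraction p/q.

Start with 8.
7 + 1/(8/1) = 7 + 1/8 = 57/8
2 + 1/(57/8) = 2 + 8/57 = 122/57
1 + 1/(122/57) = 1 + 57/122 = 179/122

179/122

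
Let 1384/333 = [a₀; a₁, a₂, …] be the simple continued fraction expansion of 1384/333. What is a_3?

2

1384 ÷ 333 → quotient 4, remainder 52
333 ÷ 52 → quotient 6, remainder 21
52 ÷ 21 → quotient 2, remainder 10
21 ÷ 10 → quotient 2, remainder 1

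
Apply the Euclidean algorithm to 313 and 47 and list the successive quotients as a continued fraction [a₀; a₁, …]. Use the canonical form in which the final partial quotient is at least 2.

313 = 6·47 + 31, so a_0 = 6
47 = 1·31 + 16, so a_1 = 1
31 = 1·16 + 15, so a_2 = 1
16 = 1·15 + 1, so a_3 = 1
15 = 15·1 + 0, so a_4 = 15

[6; 1, 1, 1, 15]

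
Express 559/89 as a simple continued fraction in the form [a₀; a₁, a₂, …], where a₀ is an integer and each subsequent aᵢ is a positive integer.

[6; 3, 1, 1, 3, 1, 2]

559 ÷ 89 → quotient 6, remainder 25
89 ÷ 25 → quotient 3, remainder 14
25 ÷ 14 → quotient 1, remainder 11
14 ÷ 11 → quotient 1, remainder 3
11 ÷ 3 → quotient 3, remainder 2
3 ÷ 2 → quotient 1, remainder 1
2 ÷ 1 → quotient 2, remainder 0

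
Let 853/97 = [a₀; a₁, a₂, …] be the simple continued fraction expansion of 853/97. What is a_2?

853 = 8·97 + 77, so a_0 = 8
97 = 1·77 + 20, so a_1 = 1
77 = 3·20 + 17, so a_2 = 3

3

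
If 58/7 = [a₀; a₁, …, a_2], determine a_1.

58 ÷ 7 → quotient 8, remainder 2
7 ÷ 2 → quotient 3, remainder 1

3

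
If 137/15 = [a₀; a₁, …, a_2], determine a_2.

2

Run the Euclidean algorithm, recording each quotient:
⌊137/15⌋ = 9, remainder 2
⌊15/2⌋ = 7, remainder 1
⌊2/1⌋ = 2, remainder 0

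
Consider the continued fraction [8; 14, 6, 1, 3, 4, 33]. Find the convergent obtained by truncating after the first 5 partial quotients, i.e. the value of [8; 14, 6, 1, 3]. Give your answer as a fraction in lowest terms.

Use the convergent recurrence hₖ = aₖ·hₖ₋₁ + hₖ₋₂ (and likewise for the denominators kₖ):
a_0 = 8: 8/1
a_1 = 14: 113/14
a_2 = 6: 686/85
a_3 = 1: 799/99
a_4 = 3: 3083/382

3083/382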